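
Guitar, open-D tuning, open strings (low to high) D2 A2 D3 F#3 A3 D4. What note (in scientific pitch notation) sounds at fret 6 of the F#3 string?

C4

F#3 is MIDI 54. Adding 6 gives 60, which is C4.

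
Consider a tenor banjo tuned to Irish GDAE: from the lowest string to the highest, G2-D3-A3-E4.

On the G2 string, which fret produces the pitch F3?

10

F3 is 10 semitones above the open G2 (G–G#–A–A#–…–D#–E–F), so it sits at fret 10.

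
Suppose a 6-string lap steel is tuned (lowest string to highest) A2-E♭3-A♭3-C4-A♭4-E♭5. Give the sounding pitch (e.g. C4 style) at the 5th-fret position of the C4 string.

Each fret is one semitone, so C4 + 5 = F4.

F4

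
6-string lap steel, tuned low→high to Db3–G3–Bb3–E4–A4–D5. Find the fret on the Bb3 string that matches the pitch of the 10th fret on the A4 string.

A4 at fret 10 is A4 + 10 semitones = G5.
The open Bb3 string is 11 semitones below the open A4, so the same pitch on the Bb3 string lies at fret 10 + 11 = 21.

21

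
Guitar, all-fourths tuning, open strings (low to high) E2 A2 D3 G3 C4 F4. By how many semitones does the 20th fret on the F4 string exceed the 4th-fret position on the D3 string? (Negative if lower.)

31 semitones

F4 at fret 20 → C#6 (MIDI 85); D3 at fret 4 → F#3 (MIDI 54).
85 − 54 = 31, so the two pitches are 31 semitones apart.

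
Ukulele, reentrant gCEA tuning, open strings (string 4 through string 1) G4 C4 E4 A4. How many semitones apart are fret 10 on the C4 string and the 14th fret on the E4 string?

8 semitones

C4 at fret 10 → A#4 (MIDI 70); E4 at fret 14 → F#5 (MIDI 78).
70 − 78 = -8, so the two pitches are 8 semitones apart, with F#5 the higher.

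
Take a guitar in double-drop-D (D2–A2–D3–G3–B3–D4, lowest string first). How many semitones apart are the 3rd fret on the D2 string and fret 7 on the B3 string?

25 semitones

D2 at fret 3 → F2 (MIDI 41); B3 at fret 7 → F#4 (MIDI 66).
41 − 66 = -25, so the two pitches are 25 semitones apart, with F#4 the higher.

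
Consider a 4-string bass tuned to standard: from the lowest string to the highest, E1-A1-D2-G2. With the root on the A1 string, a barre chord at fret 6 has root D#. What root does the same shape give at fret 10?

Moving from fret 6 to fret 10 shifts the root by 4 semitones.
D# up 4 semitones is G.

G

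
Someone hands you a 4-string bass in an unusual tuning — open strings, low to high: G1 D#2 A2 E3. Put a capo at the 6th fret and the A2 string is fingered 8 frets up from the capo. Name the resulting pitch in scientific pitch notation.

B3

The capo raises the open A2 by 6 semitones to D#3; fretting 8 more gives A2 + 6 + 8 = A2 + 14 semitones = B3.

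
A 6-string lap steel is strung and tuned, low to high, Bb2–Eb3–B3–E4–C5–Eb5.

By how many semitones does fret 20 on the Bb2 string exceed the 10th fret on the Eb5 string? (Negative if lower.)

Bb2 at fret 20 → Gb4 (MIDI 66); Eb5 at fret 10 → Db6 (MIDI 85).
66 − 85 = -19, so the two pitches are 19 semitones apart.

-19 semitones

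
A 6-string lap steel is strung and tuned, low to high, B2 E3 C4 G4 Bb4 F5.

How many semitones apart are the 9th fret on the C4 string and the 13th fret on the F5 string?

21 semitones

C4 at fret 9 → A4 (MIDI 69); F5 at fret 13 → Gb6 (MIDI 90).
69 − 90 = -21, so the two pitches are 21 semitones apart, with Gb6 the higher.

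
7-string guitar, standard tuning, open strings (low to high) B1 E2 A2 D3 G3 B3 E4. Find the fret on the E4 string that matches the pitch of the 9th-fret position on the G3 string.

G3 at fret 9 is G3 + 9 semitones = E4.
The open E4 string is 9 semitones above the open G3, so the same pitch on the E4 string lies at fret 9 − 9 = 0.

0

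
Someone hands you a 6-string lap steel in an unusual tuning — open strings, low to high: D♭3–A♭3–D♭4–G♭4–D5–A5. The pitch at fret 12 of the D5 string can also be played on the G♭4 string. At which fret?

20

D5 at fret 12 is D5 + 12 semitones = D6.
The open G♭4 string is 8 semitones below the open D5, so the same pitch on the G♭4 string lies at fret 12 + 8 = 20.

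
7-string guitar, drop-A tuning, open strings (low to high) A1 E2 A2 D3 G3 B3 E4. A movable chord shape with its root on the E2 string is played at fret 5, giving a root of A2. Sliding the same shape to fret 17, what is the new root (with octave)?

Moving from fret 5 to fret 17 shifts the root by 12 semitones.
A2 up 12 semitones is A3.

A3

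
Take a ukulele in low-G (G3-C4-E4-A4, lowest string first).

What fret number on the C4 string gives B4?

B4 is 11 semitones above the open C4 (C–C#–D–D#–…–A–A#–B), so it sits at fret 11.

11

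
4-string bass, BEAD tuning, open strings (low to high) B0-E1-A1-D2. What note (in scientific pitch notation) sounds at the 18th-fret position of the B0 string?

The open B0 string plus 18 semitones: B–C–C#–D–…–D#–E–F.
The walk passes from B into C 2 times, so the octave number goes from 0 to 2.

F2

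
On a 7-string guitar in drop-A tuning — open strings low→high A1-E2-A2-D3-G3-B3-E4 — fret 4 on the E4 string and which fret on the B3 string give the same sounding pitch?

9

E4 at fret 4 is E4 + 4 semitones = G#4.
The open B3 string is 5 semitones below the open E4, so the same pitch on the B3 string lies at fret 4 + 5 = 9.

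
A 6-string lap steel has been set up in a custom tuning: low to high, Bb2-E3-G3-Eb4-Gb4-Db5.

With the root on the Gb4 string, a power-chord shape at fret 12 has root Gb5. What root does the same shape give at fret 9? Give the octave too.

Moving from fret 12 to fret 9 shifts the root by -3 semitones.
Gb5 down 3 semitones is Eb5.

Eb5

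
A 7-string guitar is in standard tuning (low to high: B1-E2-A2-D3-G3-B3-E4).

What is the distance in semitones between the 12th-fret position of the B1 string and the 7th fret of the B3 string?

B1 at fret 12 → B2 (MIDI 47); B3 at fret 7 → F#4 (MIDI 66).
47 − 66 = -19, so the two pitches are 19 semitones apart, with F#4 the higher.

19 semitones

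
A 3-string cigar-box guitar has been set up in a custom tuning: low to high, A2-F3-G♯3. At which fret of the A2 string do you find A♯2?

A♯2 is 1 semitone above the open A2 (A–A#), so it sits at fret 1.

1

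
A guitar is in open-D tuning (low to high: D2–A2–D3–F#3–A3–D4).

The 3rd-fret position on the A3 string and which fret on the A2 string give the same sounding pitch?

Fret 3 on A3 is MIDI 57 + 3 = 60 (C4). On the A2 string (open MIDI 45), that pitch is 60 − 45 = fret 15.

15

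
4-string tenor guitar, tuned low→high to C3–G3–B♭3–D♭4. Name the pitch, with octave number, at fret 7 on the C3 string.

Each fret is one semitone, so C3 + 7 = G3.

G3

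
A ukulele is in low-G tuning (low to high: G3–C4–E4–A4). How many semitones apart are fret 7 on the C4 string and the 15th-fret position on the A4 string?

C4 at fret 7 → G4 (MIDI 67); A4 at fret 15 → C6 (MIDI 84).
67 − 84 = -17, so the two pitches are 17 semitones apart, with C6 the higher.

17 semitones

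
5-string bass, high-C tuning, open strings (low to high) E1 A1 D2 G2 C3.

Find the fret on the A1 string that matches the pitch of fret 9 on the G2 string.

19

G2 at fret 9 is G2 + 9 semitones = E3.
The open A1 string is 10 semitones below the open G2, so the same pitch on the A1 string lies at fret 9 + 10 = 19.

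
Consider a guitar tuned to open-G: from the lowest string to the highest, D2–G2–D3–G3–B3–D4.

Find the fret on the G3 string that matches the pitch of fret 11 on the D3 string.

6

D3 at fret 11 is D3 + 11 semitones = C♯4.
The open G3 string is 5 semitones above the open D3, so the same pitch on the G3 string lies at fret 11 − 5 = 6.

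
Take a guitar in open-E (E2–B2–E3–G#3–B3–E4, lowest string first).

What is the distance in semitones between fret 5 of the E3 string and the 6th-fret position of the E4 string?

E3 at fret 5 → A3 (MIDI 57); E4 at fret 6 → A#4 (MIDI 70).
57 − 70 = -13, so the two pitches are 13 semitones apart, with A#4 the higher.

13 semitones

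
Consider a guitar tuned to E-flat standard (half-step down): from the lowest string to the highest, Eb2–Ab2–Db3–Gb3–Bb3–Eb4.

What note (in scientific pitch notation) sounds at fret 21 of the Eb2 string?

Eb2 is MIDI 39. Adding 21 gives 60, which is C4.

C4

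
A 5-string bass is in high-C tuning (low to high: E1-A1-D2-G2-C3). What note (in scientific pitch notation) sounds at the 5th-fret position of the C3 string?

F3

The open C3 string plus 5 semitones: C–C#–D–D#–E–F.
No B→C boundary is crossed, so the octave stays at 3.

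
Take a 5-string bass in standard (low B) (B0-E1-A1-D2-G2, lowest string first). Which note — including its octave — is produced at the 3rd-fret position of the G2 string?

G2 is MIDI 43. Adding 3 gives 46, which is A#2.

A#2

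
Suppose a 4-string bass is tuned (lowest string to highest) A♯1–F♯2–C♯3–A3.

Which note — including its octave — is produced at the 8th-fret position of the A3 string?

The open A3 string plus 8 semitones: A–A#–B–C–C#–D–D#–E–F.
The walk passes from B into C once, so the octave number goes from 3 to 4.

F4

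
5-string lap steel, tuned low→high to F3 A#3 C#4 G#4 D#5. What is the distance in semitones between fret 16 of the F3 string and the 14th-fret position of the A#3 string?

F3 at fret 16 → A4 (MIDI 69); A#3 at fret 14 → C5 (MIDI 72).
69 − 72 = -3, so the two pitches are 3 semitones apart, with C5 the higher.

3 semitones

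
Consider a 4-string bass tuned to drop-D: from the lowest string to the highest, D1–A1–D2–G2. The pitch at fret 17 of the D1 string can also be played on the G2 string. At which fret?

0

D1 at fret 17 is D1 + 17 semitones = G2.
The open G2 string is 17 semitones above the open D1, so the same pitch on the G2 string lies at fret 17 − 17 = 0.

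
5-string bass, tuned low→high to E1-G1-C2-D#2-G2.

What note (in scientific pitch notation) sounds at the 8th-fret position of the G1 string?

The open G1 string plus 8 semitones: G–G#–A–A#–B–C–C#–D–D#.
The walk passes from B into C once, so the octave number goes from 1 to 2.
(Equivalently spelled Eb2.)

D#2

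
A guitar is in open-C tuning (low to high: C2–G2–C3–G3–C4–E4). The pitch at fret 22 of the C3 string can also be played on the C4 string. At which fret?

C3 at fret 22 is C3 + 22 semitones = A♯4.
The open C4 string is 12 semitones above the open C3, so the same pitch on the C4 string lies at fret 22 − 12 = 10.

10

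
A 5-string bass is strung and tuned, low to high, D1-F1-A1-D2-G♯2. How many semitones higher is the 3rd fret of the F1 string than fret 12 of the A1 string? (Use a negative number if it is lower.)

F1 at fret 3 → G♯1 (MIDI 32); A1 at fret 12 → A2 (MIDI 45).
32 − 45 = -13, so the two pitches are 13 semitones apart.

-13 semitones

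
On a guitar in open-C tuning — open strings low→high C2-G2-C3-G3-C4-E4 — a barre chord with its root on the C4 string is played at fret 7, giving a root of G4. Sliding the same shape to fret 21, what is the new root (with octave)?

Moving from fret 7 to fret 21 shifts the root by 14 semitones.
G4 up 14 semitones is A5.

A5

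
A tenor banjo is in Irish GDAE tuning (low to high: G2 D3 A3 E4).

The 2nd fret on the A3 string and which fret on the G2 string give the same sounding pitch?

A3 at fret 2 is A3 + 2 semitones = B3.
The open G2 string is 14 semitones below the open A3, so the same pitch on the G2 string lies at fret 2 + 14 = 16.

16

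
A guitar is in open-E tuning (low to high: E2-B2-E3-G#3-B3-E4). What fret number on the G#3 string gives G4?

G4 is 11 semitones above the open G#3 (G#–A–A#–B–…–F–F#–G), so it sits at fret 11.

11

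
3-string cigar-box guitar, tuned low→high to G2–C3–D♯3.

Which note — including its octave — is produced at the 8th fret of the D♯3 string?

B3

Each fret is one semitone, so D♯3 + 8 = B3.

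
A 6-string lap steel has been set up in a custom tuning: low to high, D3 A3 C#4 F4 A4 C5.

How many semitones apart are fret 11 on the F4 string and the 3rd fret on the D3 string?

F4 at fret 11 → E5 (MIDI 76); D3 at fret 3 → F3 (MIDI 53).
76 − 53 = 23, so the two pitches are 23 semitones apart, with E5 the higher.

23 semitones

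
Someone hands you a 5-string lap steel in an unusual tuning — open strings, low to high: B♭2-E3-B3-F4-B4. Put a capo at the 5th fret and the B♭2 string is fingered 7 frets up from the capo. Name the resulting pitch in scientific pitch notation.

B♭3

The capo raises the open B♭2 by 5 semitones to E♭3; fretting 7 more gives B♭2 + 5 + 7 = B♭2 + 12 semitones = B♭3.
(Also written A♯.)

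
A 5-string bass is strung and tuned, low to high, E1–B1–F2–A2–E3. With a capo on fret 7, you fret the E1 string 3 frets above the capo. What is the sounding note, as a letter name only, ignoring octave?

D

The capo raises the open E1 by 7 semitones to B1; fretting 3 more gives E1 + 7 + 3 = E1 + 10 semitones, landing on D.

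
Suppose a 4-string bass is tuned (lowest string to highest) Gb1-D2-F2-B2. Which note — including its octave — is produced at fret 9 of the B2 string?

Ab3

The open B2 string plus 9 semitones: B–C–Db–D–Eb–E–F–Gb–G–Ab.
The walk passes from B into C once, so the octave number goes from 2 to 3.
(Equivalently spelled G#3.)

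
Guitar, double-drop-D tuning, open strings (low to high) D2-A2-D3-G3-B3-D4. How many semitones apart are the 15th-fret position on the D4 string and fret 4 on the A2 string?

D4 at fret 15 → F5 (MIDI 77); A2 at fret 4 → C#3 (MIDI 49).
77 − 49 = 28, so the two pitches are 28 semitones apart, with F5 the higher.

28 semitones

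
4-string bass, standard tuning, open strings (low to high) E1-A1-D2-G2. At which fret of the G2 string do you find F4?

F4 is 22 semitones above the open G2 (G–G#–A–A#–…–D#–E–F), so it sits at fret 22.

22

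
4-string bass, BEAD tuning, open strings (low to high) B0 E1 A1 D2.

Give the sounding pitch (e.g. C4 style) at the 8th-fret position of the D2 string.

The open D2 string plus 8 semitones: D–D#–E–F–F#–G–G#–A–A#.
No B→C boundary is crossed, so the octave stays at 2.

A♯2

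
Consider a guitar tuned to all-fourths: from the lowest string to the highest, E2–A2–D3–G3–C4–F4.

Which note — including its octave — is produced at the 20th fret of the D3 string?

Each fret is one semitone, so D3 + 20 = A#4.

A#4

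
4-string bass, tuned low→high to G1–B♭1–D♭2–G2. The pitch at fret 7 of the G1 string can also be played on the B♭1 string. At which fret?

4

G1 at fret 7 is G1 + 7 semitones = D2.
The open B♭1 string is 3 semitones above the open G1, so the same pitch on the B♭1 string lies at fret 7 − 3 = 4.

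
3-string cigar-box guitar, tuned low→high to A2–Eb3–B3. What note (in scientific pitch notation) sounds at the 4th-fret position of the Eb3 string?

Each fret is one semitone, so Eb3 + 4 = G3.

G3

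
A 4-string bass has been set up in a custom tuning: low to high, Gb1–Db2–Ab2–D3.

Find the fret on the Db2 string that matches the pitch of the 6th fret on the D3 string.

19

Fret 6 on D3 is MIDI 50 + 6 = 56 (Ab3). On the Db2 string (open MIDI 37), that pitch is 56 − 37 = fret 19.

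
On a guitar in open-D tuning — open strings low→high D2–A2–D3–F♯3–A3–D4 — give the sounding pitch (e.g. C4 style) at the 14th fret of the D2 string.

D2 is MIDI 38. Adding 14 gives 52, which is E3.

E3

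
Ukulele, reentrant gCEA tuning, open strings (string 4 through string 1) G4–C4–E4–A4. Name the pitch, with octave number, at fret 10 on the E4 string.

E4 is MIDI 64. Adding 10 gives 74, which is D5.

D5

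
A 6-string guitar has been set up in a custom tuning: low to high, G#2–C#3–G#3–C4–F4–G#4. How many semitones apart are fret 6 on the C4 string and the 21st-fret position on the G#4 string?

23 semitones

C4 at fret 6 → F#4 (MIDI 66); G#4 at fret 21 → F6 (MIDI 89).
66 − 89 = -23, so the two pitches are 23 semitones apart, with F6 the higher.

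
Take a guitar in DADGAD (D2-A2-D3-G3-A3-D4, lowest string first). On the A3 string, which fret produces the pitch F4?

8

F4 is 8 semitones above the open A3 (A–A#–B–C–C#–D–D#–E–F), so it sits at fret 8.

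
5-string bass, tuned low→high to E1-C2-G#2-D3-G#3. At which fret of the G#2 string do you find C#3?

C#3 is 5 semitones above the open G#2 (G#–A–A#–B–C–C#), so it sits at fret 5.

5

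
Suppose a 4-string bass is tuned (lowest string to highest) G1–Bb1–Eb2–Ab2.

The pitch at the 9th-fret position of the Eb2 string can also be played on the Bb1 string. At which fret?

14

Fret 9 on Eb2 is MIDI 39 + 9 = 48 (C3). On the Bb1 string (open MIDI 34), that pitch is 48 − 34 = fret 14.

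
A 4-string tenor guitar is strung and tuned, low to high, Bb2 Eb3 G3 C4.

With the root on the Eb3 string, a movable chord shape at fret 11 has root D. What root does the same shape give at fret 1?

E

Moving from fret 11 to fret 1 shifts the root by -10 semitones.
D down 10 semitones is E.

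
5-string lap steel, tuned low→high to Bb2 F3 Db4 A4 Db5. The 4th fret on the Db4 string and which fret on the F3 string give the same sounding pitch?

12

Fret 4 on Db4 is MIDI 61 + 4 = 65 (F4). On the F3 string (open MIDI 53), that pitch is 65 − 53 = fret 12.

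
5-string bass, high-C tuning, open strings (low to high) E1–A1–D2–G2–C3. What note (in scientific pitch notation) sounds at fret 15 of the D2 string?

F3

D2 is MIDI 38. Adding 15 gives 53, which is F3.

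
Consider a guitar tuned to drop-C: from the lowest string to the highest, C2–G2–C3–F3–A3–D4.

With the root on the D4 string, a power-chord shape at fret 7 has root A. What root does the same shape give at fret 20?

A♯

Moving from fret 7 to fret 20 shifts the root by 13 semitones.
A up 13 semitones is A♯.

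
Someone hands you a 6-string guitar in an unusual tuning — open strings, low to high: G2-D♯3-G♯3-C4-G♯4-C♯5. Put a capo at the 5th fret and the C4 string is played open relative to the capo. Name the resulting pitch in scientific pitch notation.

F4

The capo raises the open C4 by 5 semitones to F4; fretting 0 more gives C4 + 5 + 0 = C4 + 5 semitones = F4.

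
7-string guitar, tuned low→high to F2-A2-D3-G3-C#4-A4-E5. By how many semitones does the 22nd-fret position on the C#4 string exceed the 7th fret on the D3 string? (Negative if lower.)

26 semitones

C#4 at fret 22 → B5 (MIDI 83); D3 at fret 7 → A3 (MIDI 57).
83 − 57 = 26, so the two pitches are 26 semitones apart.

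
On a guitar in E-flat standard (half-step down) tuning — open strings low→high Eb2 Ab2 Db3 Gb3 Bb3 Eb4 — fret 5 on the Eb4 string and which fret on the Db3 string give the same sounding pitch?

Eb4 at fret 5 is Eb4 + 5 semitones = Ab4.
The open Db3 string is 14 semitones below the open Eb4, so the same pitch on the Db3 string lies at fret 5 + 14 = 19.

19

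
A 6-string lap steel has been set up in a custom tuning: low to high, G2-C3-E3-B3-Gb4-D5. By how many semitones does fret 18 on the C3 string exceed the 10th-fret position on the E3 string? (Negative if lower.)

4 semitones

C3 at fret 18 → Gb4 (MIDI 66); E3 at fret 10 → D4 (MIDI 62).
66 − 62 = 4, so the two pitches are 4 semitones apart.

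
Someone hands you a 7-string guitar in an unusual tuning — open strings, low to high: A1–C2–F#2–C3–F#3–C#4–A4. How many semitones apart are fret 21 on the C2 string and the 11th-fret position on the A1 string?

13 semitones

C2 at fret 21 → A3 (MIDI 57); A1 at fret 11 → G#2 (MIDI 44).
57 − 44 = 13, so the two pitches are 13 semitones apart, with A3 the higher.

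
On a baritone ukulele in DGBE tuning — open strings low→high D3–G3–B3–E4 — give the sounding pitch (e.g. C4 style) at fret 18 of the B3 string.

Each fret is one semitone, so B3 + 18 = F5.

F5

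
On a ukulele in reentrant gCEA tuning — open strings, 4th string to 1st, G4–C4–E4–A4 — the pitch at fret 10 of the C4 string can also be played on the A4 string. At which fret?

1

C4 at fret 10 is C4 + 10 semitones = A#4.
The open A4 string is 9 semitones above the open C4, so the same pitch on the A4 string lies at fret 10 − 9 = 1.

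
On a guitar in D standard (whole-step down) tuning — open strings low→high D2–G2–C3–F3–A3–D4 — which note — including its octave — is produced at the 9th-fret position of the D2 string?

B2

Each fret is one semitone, so D2 + 9 = B2.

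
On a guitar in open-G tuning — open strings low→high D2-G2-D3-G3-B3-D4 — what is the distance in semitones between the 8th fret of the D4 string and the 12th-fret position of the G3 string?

3 semitones

D4 at fret 8 → A♯4 (MIDI 70); G3 at fret 12 → G4 (MIDI 67).
70 − 67 = 3, so the two pitches are 3 semitones apart, with A♯4 the higher.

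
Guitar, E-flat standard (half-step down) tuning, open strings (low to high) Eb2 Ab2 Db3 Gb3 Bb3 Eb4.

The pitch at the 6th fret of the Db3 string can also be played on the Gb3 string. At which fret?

1

Fret 6 on Db3 is MIDI 49 + 6 = 55 (G3). On the Gb3 string (open MIDI 54), that pitch is 55 − 54 = fret 1.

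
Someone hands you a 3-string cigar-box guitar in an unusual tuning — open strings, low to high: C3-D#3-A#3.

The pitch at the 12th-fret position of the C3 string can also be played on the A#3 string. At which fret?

Fret 12 on C3 is MIDI 48 + 12 = 60 (C4). On the A#3 string (open MIDI 58), that pitch is 60 − 58 = fret 2.

2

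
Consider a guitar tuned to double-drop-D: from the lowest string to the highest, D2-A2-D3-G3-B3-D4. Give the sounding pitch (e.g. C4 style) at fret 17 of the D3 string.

G4

Each fret is one semitone, so D3 + 17 = G4.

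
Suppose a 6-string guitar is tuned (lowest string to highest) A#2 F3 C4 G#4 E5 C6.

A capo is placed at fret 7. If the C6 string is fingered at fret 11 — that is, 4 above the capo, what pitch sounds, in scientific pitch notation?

B6

The capo raises the open C6 by 7 semitones to G6; fretting 4 more gives C6 + 7 + 4 = C6 + 11 semitones = B6.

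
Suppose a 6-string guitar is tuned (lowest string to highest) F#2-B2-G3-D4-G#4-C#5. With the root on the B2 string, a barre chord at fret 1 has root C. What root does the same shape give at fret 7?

Moving from fret 1 to fret 7 shifts the root by 6 semitones.
C up 6 semitones is F#.

F#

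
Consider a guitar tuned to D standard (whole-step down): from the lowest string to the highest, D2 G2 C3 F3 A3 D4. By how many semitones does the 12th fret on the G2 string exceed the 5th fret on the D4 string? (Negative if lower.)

G2 at fret 12 → G3 (MIDI 55); D4 at fret 5 → G4 (MIDI 67).
55 − 67 = -12, so the two pitches are 12 semitones apart.

-12 semitones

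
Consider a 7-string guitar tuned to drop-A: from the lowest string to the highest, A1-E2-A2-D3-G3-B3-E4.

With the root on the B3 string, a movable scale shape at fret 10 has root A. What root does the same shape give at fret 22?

A

Moving from fret 10 to fret 22 shifts the root by 12 semitones.
A up 12 semitones is A.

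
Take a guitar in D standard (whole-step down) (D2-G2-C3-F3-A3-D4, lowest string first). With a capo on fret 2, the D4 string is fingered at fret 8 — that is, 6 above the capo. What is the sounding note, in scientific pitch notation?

A♯4

The capo raises the open D4 by 2 semitones to E4; fretting 6 more gives D4 + 2 + 6 = D4 + 8 semitones = A♯4.
(Also written B♭.)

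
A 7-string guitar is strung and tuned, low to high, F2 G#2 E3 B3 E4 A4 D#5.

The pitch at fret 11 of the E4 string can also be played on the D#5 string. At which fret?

0

E4 at fret 11 is E4 + 11 semitones = D#5.
The open D#5 string is 11 semitones above the open E4, so the same pitch on the D#5 string lies at fret 11 − 11 = 0.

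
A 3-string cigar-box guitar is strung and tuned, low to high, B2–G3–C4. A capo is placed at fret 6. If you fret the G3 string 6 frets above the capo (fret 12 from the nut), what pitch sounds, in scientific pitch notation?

G4

The capo raises the open G3 by 6 semitones to Db4; fretting 6 more gives G3 + 6 + 6 = G3 + 12 semitones = G4.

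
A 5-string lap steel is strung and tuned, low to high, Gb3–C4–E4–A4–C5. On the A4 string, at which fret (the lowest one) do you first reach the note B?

2

From A4, count semitones up the chromatic scale until reaching B: A–Bb–B — 2 steps.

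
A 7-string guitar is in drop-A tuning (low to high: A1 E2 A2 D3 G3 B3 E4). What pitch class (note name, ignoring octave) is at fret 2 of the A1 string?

B

Each fret is one semitone, so A1 + 2 = B.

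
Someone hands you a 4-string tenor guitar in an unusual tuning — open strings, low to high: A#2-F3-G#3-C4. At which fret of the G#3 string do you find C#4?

5

C#4 is 5 semitones above the open G#3 (G#–A–A#–B–C–C#), so it sits at fret 5.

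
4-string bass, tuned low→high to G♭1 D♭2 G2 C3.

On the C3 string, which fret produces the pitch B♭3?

10

B♭3 is 10 semitones above the open C3 (C–Db–D–Eb–…–Ab–A–Bb), so it sits at fret 10.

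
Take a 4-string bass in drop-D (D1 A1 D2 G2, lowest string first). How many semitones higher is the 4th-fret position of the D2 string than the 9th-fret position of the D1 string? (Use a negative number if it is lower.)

D2 at fret 4 → F#2 (MIDI 42); D1 at fret 9 → B1 (MIDI 35).
42 − 35 = 7, so the two pitches are 7 semitones apart.

7 semitones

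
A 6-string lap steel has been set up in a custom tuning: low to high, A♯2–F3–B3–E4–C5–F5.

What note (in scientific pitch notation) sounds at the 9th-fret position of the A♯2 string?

G3

The open A♯2 string plus 9 semitones: A#–B–C–C#–D–D#–E–F–F#–G.
The walk passes from B into C once, so the octave number goes from 2 to 3.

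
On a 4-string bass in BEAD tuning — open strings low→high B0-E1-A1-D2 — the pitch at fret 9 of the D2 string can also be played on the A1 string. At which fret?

D2 at fret 9 is D2 + 9 semitones = B2.
The open A1 string is 5 semitones below the open D2, so the same pitch on the A1 string lies at fret 9 + 5 = 14.

14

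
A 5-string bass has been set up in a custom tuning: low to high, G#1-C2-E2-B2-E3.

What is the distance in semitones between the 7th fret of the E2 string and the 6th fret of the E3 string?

E2 at fret 7 → B2 (MIDI 47); E3 at fret 6 → A#3 (MIDI 58).
47 − 58 = -11, so the two pitches are 11 semitones apart, with A#3 the higher.

11 semitones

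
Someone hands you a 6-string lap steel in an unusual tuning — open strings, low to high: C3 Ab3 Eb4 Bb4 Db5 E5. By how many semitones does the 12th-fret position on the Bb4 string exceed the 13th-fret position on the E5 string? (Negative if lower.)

-7 semitones

Bb4 at fret 12 → Bb5 (MIDI 82); E5 at fret 13 → F6 (MIDI 89).
82 − 89 = -7, so the two pitches are 7 semitones apart.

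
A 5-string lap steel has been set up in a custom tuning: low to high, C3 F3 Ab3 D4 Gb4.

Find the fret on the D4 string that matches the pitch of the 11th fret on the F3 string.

2

F3 at fret 11 is F3 + 11 semitones = E4.
The open D4 string is 9 semitones above the open F3, so the same pitch on the D4 string lies at fret 11 − 9 = 2.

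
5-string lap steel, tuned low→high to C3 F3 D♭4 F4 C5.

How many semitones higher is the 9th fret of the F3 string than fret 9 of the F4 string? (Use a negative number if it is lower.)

F3 at fret 9 → D4 (MIDI 62); F4 at fret 9 → D5 (MIDI 74).
62 − 74 = -12, so the two pitches are 12 semitones apart.

-12 semitones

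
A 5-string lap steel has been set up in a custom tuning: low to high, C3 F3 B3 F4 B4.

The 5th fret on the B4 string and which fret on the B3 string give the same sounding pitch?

B4 at fret 5 is B4 + 5 semitones = E5.
The open B3 string is 12 semitones below the open B4, so the same pitch on the B3 string lies at fret 5 + 12 = 17.

17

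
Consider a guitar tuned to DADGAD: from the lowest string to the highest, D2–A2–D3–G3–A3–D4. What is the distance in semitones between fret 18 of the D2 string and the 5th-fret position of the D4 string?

D2 at fret 18 → G#3 (MIDI 56); D4 at fret 5 → G4 (MIDI 67).
56 − 67 = -11, so the two pitches are 11 semitones apart, with G4 the higher.

11 semitones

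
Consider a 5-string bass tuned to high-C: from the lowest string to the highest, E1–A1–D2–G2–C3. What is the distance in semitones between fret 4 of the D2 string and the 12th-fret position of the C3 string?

18 semitones

D2 at fret 4 → F♯2 (MIDI 42); C3 at fret 12 → C4 (MIDI 60).
42 − 60 = -18, so the two pitches are 18 semitones apart, with C4 the higher.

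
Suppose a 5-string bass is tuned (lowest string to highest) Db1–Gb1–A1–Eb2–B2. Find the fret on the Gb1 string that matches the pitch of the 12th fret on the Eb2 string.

Fret 12 on Eb2 is MIDI 39 + 12 = 51 (Eb3). On the Gb1 string (open MIDI 30), that pitch is 51 − 30 = fret 21.

21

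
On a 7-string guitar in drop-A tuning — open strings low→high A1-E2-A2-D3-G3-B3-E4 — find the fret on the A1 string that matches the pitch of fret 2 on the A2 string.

14

Fret 2 on A2 is MIDI 45 + 2 = 47 (B2). On the A1 string (open MIDI 33), that pitch is 47 − 33 = fret 14.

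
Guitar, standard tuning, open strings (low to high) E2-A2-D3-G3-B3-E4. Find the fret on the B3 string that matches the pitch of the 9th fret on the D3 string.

0

D3 at fret 9 is D3 + 9 semitones = B3.
The open B3 string is 9 semitones above the open D3, so the same pitch on the B3 string lies at fret 9 − 9 = 0.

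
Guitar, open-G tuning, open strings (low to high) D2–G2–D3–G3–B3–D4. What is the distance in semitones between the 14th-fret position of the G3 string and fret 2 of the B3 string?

G3 at fret 14 → A4 (MIDI 69); B3 at fret 2 → C♯4 (MIDI 61).
69 − 61 = 8, so the two pitches are 8 semitones apart, with A4 the higher.

8 semitones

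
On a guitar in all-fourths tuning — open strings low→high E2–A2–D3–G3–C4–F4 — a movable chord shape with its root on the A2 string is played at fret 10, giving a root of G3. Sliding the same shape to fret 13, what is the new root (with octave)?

Moving from fret 10 to fret 13 shifts the root by 3 semitones.
G3 up 3 semitones is A#3.

A#3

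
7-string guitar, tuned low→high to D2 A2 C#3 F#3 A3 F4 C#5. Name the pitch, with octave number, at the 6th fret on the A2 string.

D#3

A2 is MIDI 45. Adding 6 gives 51, which is D#3.
(Equivalently spelled Eb3.)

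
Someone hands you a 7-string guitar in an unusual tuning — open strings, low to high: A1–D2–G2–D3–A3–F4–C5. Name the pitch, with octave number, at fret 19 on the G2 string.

D4

The open G2 string plus 19 semitones: G–Ab–A–Bb–…–C–Db–D.
The walk passes from B into C 2 times, so the octave number goes from 2 to 4.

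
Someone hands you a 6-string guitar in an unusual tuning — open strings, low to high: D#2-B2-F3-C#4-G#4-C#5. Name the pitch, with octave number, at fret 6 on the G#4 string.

The open G#4 string plus 6 semitones: G#–A–A#–B–C–C#–D.
The walk passes from B into C once, so the octave number goes from 4 to 5.

D5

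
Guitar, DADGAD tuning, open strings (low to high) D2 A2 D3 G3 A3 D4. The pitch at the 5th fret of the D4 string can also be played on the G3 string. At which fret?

12

D4 at fret 5 is D4 + 5 semitones = G4.
The open G3 string is 7 semitones below the open D4, so the same pitch on the G3 string lies at fret 5 + 7 = 12.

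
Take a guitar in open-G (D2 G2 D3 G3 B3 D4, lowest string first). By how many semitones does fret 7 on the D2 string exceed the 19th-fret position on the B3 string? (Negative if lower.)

-33 semitones

D2 at fret 7 → A2 (MIDI 45); B3 at fret 19 → F#5 (MIDI 78).
45 − 78 = -33, so the two pitches are 33 semitones apart.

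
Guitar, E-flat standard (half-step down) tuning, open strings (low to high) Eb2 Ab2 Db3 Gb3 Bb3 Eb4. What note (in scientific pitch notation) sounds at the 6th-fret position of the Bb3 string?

Each fret is one semitone, so Bb3 + 6 = E4.

E4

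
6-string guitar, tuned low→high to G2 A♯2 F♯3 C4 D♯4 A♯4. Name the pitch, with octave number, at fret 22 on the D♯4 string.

C♯6

Each fret is one semitone, so D♯4 + 22 = C♯6.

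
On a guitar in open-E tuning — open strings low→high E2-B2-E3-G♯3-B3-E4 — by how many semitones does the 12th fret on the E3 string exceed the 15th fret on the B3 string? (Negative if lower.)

E3 at fret 12 → E4 (MIDI 64); B3 at fret 15 → D5 (MIDI 74).
64 − 74 = -10, so the two pitches are 10 semitones apart.

-10 semitones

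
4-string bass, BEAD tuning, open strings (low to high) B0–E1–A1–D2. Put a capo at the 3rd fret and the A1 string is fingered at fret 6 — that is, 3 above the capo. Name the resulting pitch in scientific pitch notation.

D#2

The capo raises the open A1 by 3 semitones to C2; fretting 3 more gives A1 + 3 + 3 = A1 + 6 semitones = D#2.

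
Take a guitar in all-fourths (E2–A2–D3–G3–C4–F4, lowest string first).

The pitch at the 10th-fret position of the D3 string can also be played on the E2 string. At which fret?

20

D3 at fret 10 is D3 + 10 semitones = C4.
The open E2 string is 10 semitones below the open D3, so the same pitch on the E2 string lies at fret 10 + 10 = 20.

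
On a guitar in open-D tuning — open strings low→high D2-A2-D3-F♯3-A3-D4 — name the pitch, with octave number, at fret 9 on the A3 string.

F♯4

The open A3 string plus 9 semitones: A–A#–B–C–C#–D–D#–E–F–F#.
The walk passes from B into C once, so the octave number goes from 3 to 4.
(Equivalently spelled G♭4.)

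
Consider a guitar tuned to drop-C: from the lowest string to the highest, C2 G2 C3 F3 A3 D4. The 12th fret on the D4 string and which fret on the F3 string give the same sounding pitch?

21

D4 at fret 12 is D4 + 12 semitones = D5.
The open F3 string is 9 semitones below the open D4, so the same pitch on the F3 string lies at fret 12 + 9 = 21.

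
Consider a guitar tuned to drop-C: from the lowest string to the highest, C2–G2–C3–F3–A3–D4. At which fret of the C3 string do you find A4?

A4 is 21 semitones above the open C3 (C–C#–D–D#–…–G–G#–A), so it sits at fret 21.

21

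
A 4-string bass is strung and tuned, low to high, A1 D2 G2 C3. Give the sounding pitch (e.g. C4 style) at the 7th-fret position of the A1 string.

A1 is MIDI 33. Adding 7 gives 40, which is E2.

E2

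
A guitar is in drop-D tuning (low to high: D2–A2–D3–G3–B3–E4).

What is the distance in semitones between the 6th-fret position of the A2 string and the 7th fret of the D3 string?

6 semitones

A2 at fret 6 → D#3 (MIDI 51); D3 at fret 7 → A3 (MIDI 57).
51 − 57 = -6, so the two pitches are 6 semitones apart, with A3 the higher.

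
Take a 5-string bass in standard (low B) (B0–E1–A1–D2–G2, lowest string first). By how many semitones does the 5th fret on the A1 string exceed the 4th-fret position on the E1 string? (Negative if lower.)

A1 at fret 5 → D2 (MIDI 38); E1 at fret 4 → G#1 (MIDI 32).
38 − 32 = 6, so the two pitches are 6 semitones apart.

6 semitones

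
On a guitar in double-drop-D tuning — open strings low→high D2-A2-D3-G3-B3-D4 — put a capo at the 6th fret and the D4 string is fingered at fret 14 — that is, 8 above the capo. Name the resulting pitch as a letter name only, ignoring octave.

E

The capo raises the open D4 by 6 semitones to G♯4; fretting 8 more gives D4 + 6 + 8 = D4 + 14 semitones, landing on E.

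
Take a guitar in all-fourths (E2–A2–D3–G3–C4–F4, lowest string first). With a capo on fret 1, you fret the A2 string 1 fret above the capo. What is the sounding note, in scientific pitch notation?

B2

The capo raises the open A2 by 1 semitone to A♯2; fretting 1 more gives A2 + 1 + 1 = A2 + 2 semitones = B2.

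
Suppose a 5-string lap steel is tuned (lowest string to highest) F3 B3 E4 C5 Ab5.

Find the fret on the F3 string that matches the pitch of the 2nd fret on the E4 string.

E4 at fret 2 is E4 + 2 semitones = Gb4.
The open F3 string is 11 semitones below the open E4, so the same pitch on the F3 string lies at fret 2 + 11 = 13.

13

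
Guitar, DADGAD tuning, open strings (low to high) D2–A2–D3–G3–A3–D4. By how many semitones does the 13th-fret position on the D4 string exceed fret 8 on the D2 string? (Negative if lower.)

D4 at fret 13 → D♯5 (MIDI 75); D2 at fret 8 → A♯2 (MIDI 46).
75 − 46 = 29, so the two pitches are 29 semitones apart.

29 semitones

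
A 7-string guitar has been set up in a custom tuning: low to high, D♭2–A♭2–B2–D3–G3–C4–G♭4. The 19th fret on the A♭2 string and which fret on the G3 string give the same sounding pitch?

8

A♭2 at fret 19 is A♭2 + 19 semitones = E♭4.
The open G3 string is 11 semitones above the open A♭2, so the same pitch on the G3 string lies at fret 19 − 11 = 8.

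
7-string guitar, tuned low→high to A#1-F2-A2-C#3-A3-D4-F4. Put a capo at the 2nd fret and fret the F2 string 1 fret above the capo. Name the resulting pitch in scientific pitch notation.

The capo raises the open F2 by 2 semitones to G2; fretting 1 more gives F2 + 2 + 1 = F2 + 3 semitones = G#2.
(Also written Ab.)

G#2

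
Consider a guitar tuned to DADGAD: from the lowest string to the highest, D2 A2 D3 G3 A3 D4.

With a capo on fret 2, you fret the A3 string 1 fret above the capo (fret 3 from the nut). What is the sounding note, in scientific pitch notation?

C4

The capo raises the open A3 by 2 semitones to B3; fretting 1 more gives A3 + 2 + 1 = A3 + 3 semitones = C4.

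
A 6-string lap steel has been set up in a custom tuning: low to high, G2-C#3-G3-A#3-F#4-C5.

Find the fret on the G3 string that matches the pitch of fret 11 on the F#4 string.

22

F#4 at fret 11 is F#4 + 11 semitones = F5.
The open G3 string is 11 semitones below the open F#4, so the same pitch on the G3 string lies at fret 11 + 11 = 22.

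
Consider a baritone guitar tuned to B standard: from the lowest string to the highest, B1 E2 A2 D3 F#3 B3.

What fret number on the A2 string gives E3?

7

E3 is 7 semitones above the open A2 (A–A#–B–C–C#–D–D#–E), so it sits at fret 7.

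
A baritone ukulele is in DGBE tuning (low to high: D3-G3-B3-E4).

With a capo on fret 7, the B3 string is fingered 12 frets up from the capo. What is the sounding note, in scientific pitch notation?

The capo raises the open B3 by 7 semitones to F#4; fretting 12 more gives B3 + 7 + 12 = B3 + 19 semitones = F#5.

F#5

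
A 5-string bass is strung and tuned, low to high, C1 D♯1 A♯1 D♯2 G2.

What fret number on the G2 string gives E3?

9

E3 is 9 semitones above the open G2 (G–G#–A–A#–B–C–C#–D–D#–E), so it sits at fret 9.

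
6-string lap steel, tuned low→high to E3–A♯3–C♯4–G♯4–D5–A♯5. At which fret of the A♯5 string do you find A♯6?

12

A♯6 is 12 semitones above the open A♯5 (A#–B–C–C#–…–G#–A–A#), so it sits at fret 12.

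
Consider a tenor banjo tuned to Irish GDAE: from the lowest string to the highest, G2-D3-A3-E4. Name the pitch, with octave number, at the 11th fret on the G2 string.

The open G2 string plus 11 semitones: G–G#–A–A#–…–E–F–F#.
The walk passes from B into C once, so the octave number goes from 2 to 3.
(Equivalently spelled Gb3.)

F#3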